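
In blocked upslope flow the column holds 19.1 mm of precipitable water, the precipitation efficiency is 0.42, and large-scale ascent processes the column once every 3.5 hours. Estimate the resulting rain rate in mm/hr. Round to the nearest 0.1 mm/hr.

Each overturning extracts ε × PW = 0.42 × 19.1 = 8.022 mm.
Rate = ε·PW / τ = 8.022 / 3.5 h = 2.3 mm/hr.

R ≈ 2.3 mm/hr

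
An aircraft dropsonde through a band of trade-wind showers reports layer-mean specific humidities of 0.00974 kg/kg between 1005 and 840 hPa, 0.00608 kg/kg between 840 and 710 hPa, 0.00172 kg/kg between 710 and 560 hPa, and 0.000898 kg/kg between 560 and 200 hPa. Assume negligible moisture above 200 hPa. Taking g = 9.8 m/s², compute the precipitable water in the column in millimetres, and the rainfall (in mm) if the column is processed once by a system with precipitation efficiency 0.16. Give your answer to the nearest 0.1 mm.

PW ≈ 30.4 mm; rainfall ≈ 4.9 mm

Precipitable water is the column-integrated vapour mass per unit area: PW = (1/g) Σ q̄ Δp, with q in kg/kg and Δp in Pa (1 kg/m² of water = 1 mm).
Layer 1005–840 hPa: Δp = 165 hPa = 16500 Pa, q̄ = 0.00974 kg/kg → 0.00974 × 16500 / 9.8 = 16.40 mm
Layer 840–710 hPa: Δp = 130 hPa = 13000 Pa, q̄ = 0.00608 kg/kg → 0.00608 × 13000 / 9.8 = 8.07 mm
Layer 710–560 hPa: Δp = 150 hPa = 15000 Pa, q̄ = 0.00172 kg/kg → 0.00172 × 15000 / 9.8 = 2.63 mm
Layer 560–200 hPa: Δp = 360 hPa = 36000 Pa, q̄ = 0.000898 kg/kg → 0.000898 × 36000 / 9.8 = 3.30 mm
PW = 16.40 + 8.07 + 2.63 + 3.30 = 30.40 ≈ 30.4 mm.
Rainfall = ε × PW = 0.16 × 30.4 = 4.9 mm.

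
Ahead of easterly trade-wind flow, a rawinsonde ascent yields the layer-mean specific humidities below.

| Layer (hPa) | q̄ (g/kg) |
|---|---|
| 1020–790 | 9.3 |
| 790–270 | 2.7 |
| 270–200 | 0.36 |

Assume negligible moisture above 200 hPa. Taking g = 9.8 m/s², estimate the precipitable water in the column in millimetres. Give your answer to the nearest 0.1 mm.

PW ≈ 36.4 mm

Precipitable water is the column-integrated vapour mass per unit area: PW = (1/g) Σ q̄ Δp, with q in kg/kg and Δp in Pa (1 kg/m² of water = 1 mm).
Layer 1020–790 hPa: Δp = 230 hPa = 23000 Pa, q̄ = 0.0093 kg/kg → 0.0093 × 23000 / 9.8 = 21.83 mm
Layer 790–270 hPa: Δp = 520 hPa = 52000 Pa, q̄ = 0.0027 kg/kg → 0.0027 × 52000 / 9.8 = 14.33 mm
Layer 270–200 hPa: Δp = 70 hPa = 7000 Pa, q̄ = 0.00036 kg/kg → 0.00036 × 7000 / 9.8 = 0.26 mm
PW = 21.83 + 14.33 + 0.26 = 36.42 ≈ 36.4 mm.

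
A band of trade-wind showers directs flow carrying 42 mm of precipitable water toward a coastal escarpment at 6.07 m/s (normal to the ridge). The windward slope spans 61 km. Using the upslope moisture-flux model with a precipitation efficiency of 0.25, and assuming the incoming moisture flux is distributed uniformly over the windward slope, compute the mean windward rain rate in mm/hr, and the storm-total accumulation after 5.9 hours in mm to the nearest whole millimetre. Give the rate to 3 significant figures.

Incoming column moisture flux per unit ridge length: F = V × PW = 6.07 × 42 = 254.94 mm·m/s.
Spread over the 61 km slope with efficiency ε = 0.25: R = ε·F/W = 0.25 × 254.94 / 61000 m = 1.045e-03 mm/s.
R = 1.045e-03 × 3600 = 3.76 mm/hr.
Over 5.9 h: total = 3.76 × 5.9 = 22.184 ≈ 22 mm.

R ≈ 3.76 mm/hr; total ≈ 22 mm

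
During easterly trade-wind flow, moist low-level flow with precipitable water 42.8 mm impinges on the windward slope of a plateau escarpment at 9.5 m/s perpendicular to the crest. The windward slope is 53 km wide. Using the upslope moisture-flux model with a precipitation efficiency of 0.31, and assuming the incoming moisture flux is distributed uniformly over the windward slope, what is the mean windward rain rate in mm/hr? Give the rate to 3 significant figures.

R ≈ 8.56 mm/hr

Incoming column moisture flux per unit ridge length: F = V × PW = 9.5 × 42.8 = 406.6 mm·m/s.
Spread over the 53 km slope with efficiency ε = 0.31: R = ε·F/W = 0.31 × 406.6 / 53000 m = 2.378e-03 mm/s.
R = 2.378e-03 × 3600 = 8.56 mm/hr.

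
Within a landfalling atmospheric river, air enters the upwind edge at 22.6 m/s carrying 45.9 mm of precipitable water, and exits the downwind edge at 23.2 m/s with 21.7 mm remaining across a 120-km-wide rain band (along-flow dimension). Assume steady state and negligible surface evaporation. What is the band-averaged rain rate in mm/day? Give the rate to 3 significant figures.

R ≈ 384 mm/day

Column moisture flux per unit crosswind length is F = V × PW.
Inflow: F_in = 22.6 × 45.9 = 1037.34 mm·m/s
Outflow: F_out = 23.2 × 21.7 = 503.44 mm·m/s
Steady-state rate R = (F_in − F_out)/L = (1037.34 − 503.44) / 120000 m = 4.449e-03 mm/s.
R = 4.449e-03 × 3600 × 24 = 384 mm/day.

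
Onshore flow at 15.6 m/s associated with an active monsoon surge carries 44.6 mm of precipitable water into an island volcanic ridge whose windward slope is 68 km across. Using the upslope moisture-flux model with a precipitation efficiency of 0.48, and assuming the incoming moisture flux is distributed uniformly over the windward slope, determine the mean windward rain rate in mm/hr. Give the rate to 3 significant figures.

R ≈ 17.7 mm/hr

Incoming column moisture flux per unit ridge length: F = V × PW = 15.6 × 44.6 = 695.76 mm·m/s.
Spread over the 68 km slope with efficiency ε = 0.48: R = ε·F/W = 0.48 × 695.76 / 68000 m = 4.911e-03 mm/s.
R = 4.911e-03 × 3600 = 17.7 mm/hr.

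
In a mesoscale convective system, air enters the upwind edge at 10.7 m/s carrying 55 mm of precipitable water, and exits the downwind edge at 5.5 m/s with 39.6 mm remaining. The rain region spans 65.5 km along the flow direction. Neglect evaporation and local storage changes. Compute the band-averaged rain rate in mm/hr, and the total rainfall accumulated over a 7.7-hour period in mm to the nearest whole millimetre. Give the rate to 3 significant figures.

Column moisture flux per unit crosswind length is F = V × PW.
Inflow: F_in = 10.7 × 55 = 588.5 mm·m/s
Outflow: F_out = 5.5 × 39.6 = 217.8 mm·m/s
Steady-state rate R = (F_in − F_out)/L = (588.5 − 217.8) / 65500 m = 5.660e-03 mm/s.
R = 5.660e-03 × 3600 = 20.4 mm/hr.
Over 7.7 h: total = 20.4 × 7.7 = 157.08 ≈ 157 mm.

R ≈ 20.4 mm/hr; total ≈ 157 mm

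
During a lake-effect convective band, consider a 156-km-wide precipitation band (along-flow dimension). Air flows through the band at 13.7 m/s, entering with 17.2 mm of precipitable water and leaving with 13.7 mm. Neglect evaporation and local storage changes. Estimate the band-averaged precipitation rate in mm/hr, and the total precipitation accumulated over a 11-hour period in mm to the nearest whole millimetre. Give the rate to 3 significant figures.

Column moisture flux per unit crosswind length is F = V × PW.
Inflow: F_in = 13.7 × 17.2 = 235.64 mm·m/s
Outflow: F_out = 13.7 × 13.7 = 187.69 mm·m/s
Steady-state rate R = (F_in − F_out)/L = (235.64 − 187.69) / 156000 m = 3.074e-04 mm/s.
R = 3.074e-04 × 3600 = 1.11 mm/hr.
Over 11 h: total = 1.11 × 11 = 12.21 ≈ 12 mm.

R ≈ 1.11 mm/hr; total ≈ 12 mm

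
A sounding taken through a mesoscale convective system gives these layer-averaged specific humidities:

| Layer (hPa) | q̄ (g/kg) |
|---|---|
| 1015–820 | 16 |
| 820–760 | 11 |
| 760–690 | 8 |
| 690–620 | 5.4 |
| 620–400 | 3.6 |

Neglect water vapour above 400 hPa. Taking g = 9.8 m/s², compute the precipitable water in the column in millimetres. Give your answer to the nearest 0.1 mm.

Precipitable water is the column-integrated vapour mass per unit area: PW = (1/g) Σ q̄ Δp, with q in kg/kg and Δp in Pa (1 kg/m² of water = 1 mm).
Layer 1015–820 hPa: Δp = 195 hPa = 19500 Pa, q̄ = 0.016 kg/kg → 0.016 × 19500 / 9.8 = 31.84 mm
Layer 820–760 hPa: Δp = 60 hPa = 6000 Pa, q̄ = 0.011 kg/kg → 0.011 × 6000 / 9.8 = 6.73 mm
Layer 760–690 hPa: Δp = 70 hPa = 7000 Pa, q̄ = 0.008 kg/kg → 0.008 × 7000 / 9.8 = 5.71 mm
Layer 690–620 hPa: Δp = 70 hPa = 7000 Pa, q̄ = 0.0054 kg/kg → 0.0054 × 7000 / 9.8 = 3.86 mm
Layer 620–400 hPa: Δp = 220 hPa = 22000 Pa, q̄ = 0.0036 kg/kg → 0.0036 × 22000 / 9.8 = 8.08 mm
PW = 31.84 + 6.73 + 5.71 + 3.86 + 8.08 = 56.22 ≈ 56.2 mm.

PW ≈ 56.2 mm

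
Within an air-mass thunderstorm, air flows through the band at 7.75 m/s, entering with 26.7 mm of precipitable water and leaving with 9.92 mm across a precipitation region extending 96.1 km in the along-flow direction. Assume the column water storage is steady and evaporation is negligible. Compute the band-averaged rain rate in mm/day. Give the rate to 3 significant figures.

Column moisture flux per unit crosswind length is F = V × PW.
Inflow: F_in = 7.75 × 26.7 = 206.925 mm·m/s
Outflow: F_out = 7.75 × 9.92 = 76.88 mm·m/s
Steady-state rate R = (F_in − F_out)/L = (206.925 − 76.88) / 96100 m = 1.353e-03 mm/s.
R = 1.353e-03 × 3600 × 24 = 117 mm/day.

R ≈ 117 mm/day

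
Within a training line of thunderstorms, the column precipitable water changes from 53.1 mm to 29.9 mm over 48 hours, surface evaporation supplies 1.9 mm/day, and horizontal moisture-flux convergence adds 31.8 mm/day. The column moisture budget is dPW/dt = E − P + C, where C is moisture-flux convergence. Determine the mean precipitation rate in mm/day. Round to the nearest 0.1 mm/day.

dPW/dt = (29.9 − 53.1) mm / (48/24 day) = -11.600 mm/day.
P = E + C − dPW/dt = 1.9 + (31.8) − (-11.600) = 45.3 mm/day.

P ≈ 45.3 mm/day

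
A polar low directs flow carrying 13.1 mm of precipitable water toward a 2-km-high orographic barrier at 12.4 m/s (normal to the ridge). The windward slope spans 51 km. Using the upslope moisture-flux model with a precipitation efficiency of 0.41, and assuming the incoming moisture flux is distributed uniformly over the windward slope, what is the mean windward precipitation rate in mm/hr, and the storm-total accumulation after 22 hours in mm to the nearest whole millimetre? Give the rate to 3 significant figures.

Incoming column moisture flux per unit ridge length: F = V × PW = 12.4 × 13.1 = 162.44 mm·m/s.
Spread over the 51 km slope with efficiency ε = 0.41: R = ε·F/W = 0.41 × 162.44 / 51000 m = 1.306e-03 mm/s.
R = 1.306e-03 × 3600 = 4.70 mm/hr.
Over 22 h: total = 4.70 × 22 = 103.4 ≈ 103 mm.

R ≈ 4.70 mm/hr; total ≈ 103 mm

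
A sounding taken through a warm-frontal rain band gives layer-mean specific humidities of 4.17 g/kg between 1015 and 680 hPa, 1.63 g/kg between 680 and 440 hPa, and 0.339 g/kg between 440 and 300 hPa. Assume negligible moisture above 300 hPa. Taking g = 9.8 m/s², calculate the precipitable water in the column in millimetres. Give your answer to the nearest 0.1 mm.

Precipitable water is the column-integrated vapour mass per unit area: PW = (1/g) Σ q̄ Δp, with q in kg/kg and Δp in Pa (1 kg/m² of water = 1 mm).
Layer 1015–680 hPa: Δp = 335 hPa = 33500 Pa, q̄ = 0.00417 kg/kg → 0.00417 × 33500 / 9.8 = 14.25 mm
Layer 680–440 hPa: Δp = 240 hPa = 24000 Pa, q̄ = 0.00163 kg/kg → 0.00163 × 24000 / 9.8 = 3.99 mm
Layer 440–300 hPa: Δp = 140 hPa = 14000 Pa, q̄ = 0.000339 kg/kg → 0.000339 × 14000 / 9.8 = 0.48 mm
PW = 14.25 + 3.99 + 0.48 = 18.72 ≈ 18.7 mm.

PW ≈ 18.7 mm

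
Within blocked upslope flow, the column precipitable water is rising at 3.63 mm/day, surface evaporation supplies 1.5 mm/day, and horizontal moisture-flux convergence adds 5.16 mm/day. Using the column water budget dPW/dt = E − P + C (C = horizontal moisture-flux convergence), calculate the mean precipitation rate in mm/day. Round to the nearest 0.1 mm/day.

dPW/dt = +3.63 mm/day.
P = E + C − dPW/dt = 1.5 + (5.16) − (+3.63) = 3.0 mm/day.

P ≈ 3.0 mm/day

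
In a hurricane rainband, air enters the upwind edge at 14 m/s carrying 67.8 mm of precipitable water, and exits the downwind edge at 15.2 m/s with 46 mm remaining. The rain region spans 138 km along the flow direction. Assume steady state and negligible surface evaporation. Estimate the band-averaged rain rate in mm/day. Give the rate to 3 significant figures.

Column moisture flux per unit crosswind length is F = V × PW.
Inflow: F_in = 14 × 67.8 = 949.2 mm·m/s
Outflow: F_out = 15.2 × 46 = 699.2 mm·m/s
Steady-state rate R = (F_in − F_out)/L = (949.2 − 699.2) / 138000 m = 1.812e-03 mm/s.
R = 1.812e-03 × 3600 × 24 = 157 mm/day.

R ≈ 157 mm/day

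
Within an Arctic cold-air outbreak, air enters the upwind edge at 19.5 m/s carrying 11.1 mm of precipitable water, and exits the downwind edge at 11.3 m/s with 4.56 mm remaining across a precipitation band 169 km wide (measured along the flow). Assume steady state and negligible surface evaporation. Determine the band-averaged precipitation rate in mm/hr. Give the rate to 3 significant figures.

Column moisture flux per unit crosswind length is F = V × PW.
Inflow: F_in = 19.5 × 11.1 = 216.45 mm·m/s
Outflow: F_out = 11.3 × 4.56 = 51.528 mm·m/s
Steady-state rate R = (F_in − F_out)/L = (216.45 − 51.528) / 169000 m = 9.759e-04 mm/s.
R = 9.759e-04 × 3600 = 3.51 mm/hr.

R ≈ 3.51 mm/hr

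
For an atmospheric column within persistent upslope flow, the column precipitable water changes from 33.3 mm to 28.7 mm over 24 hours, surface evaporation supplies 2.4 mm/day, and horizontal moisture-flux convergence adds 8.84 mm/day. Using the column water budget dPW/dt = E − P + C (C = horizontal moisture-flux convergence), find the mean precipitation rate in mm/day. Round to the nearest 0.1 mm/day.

P ≈ 15.8 mm/day

dPW/dt = (28.7 − 33.3) mm / (24/24 day) = -4.600 mm/day.
P = E + C − dPW/dt = 2.4 + (8.84) − (-4.600) = 15.8 mm/day.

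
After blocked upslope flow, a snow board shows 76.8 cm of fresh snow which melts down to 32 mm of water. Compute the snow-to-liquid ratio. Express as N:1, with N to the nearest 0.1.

ratio ≈ 24.0

Ratio = snow depth / SWE = 768 mm / 32 mm = 24.0, i.e. 24.0:1.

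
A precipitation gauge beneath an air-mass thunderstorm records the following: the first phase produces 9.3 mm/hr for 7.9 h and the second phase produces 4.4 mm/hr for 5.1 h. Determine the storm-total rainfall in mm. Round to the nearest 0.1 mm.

total ≈ 95.9 mm

Total = Σ Rᵢ Δtᵢ = 9.3 × 7.9 + 4.4 × 5.1
      = 73.47 + 22.44 = 95.9 mm.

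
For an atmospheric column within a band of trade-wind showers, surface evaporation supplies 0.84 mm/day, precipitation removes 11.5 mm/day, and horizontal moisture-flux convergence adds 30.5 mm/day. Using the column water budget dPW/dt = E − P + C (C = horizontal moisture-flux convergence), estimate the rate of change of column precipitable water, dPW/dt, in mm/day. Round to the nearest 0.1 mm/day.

dPW/dt ≈ 19.8 mm/day

dPW/dt = E − P + C = 0.84 − 11.5 + (30.5) = 19.8 mm/day.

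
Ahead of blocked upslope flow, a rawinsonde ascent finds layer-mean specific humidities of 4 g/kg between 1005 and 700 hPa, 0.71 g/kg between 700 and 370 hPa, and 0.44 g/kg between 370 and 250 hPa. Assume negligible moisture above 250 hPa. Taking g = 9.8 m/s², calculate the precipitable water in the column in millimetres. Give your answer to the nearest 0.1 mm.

PW ≈ 15.4 mm

Precipitable water is the column-integrated vapour mass per unit area: PW = (1/g) Σ q̄ Δp, with q in kg/kg and Δp in Pa (1 kg/m² of water = 1 mm).
Layer 1005–700 hPa: Δp = 305 hPa = 30500 Pa, q̄ = 0.004 kg/kg → 0.004 × 30500 / 9.8 = 12.45 mm
Layer 700–370 hPa: Δp = 330 hPa = 33000 Pa, q̄ = 0.00071 kg/kg → 0.00071 × 33000 / 9.8 = 2.39 mm
Layer 370–250 hPa: Δp = 120 hPa = 12000 Pa, q̄ = 0.00044 kg/kg → 0.00044 × 12000 / 9.8 = 0.54 mm
PW = 12.45 + 2.39 + 0.54 = 15.38 ≈ 15.4 mm.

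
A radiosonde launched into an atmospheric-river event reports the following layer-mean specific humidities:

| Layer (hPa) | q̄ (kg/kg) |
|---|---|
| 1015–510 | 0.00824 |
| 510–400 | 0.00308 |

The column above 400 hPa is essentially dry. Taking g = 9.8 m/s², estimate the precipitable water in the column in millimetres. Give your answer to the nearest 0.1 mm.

PW ≈ 45.9 mm

Precipitable water is the column-integrated vapour mass per unit area: PW = (1/g) Σ q̄ Δp, with q in kg/kg and Δp in Pa (1 kg/m² of water = 1 mm).
Layer 1015–510 hPa: Δp = 505 hPa = 50500 Pa, q̄ = 0.00824 kg/kg → 0.00824 × 50500 / 9.8 = 42.46 mm
Layer 510–400 hPa: Δp = 110 hPa = 11000 Pa, q̄ = 0.00308 kg/kg → 0.00308 × 11000 / 9.8 = 3.46 mm
PW = 42.46 + 3.46 = 45.92 ≈ 45.9 mm.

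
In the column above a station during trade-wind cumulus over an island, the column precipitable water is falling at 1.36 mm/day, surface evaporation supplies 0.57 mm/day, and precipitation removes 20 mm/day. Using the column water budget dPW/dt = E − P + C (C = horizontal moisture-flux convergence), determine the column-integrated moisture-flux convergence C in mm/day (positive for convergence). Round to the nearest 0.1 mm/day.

dPW/dt = -1.36 mm/day.
C = dPW/dt − E + P = (-1.36) − 0.57 + 20 = 18.1 mm/day.

C ≈ 18.1 mm/day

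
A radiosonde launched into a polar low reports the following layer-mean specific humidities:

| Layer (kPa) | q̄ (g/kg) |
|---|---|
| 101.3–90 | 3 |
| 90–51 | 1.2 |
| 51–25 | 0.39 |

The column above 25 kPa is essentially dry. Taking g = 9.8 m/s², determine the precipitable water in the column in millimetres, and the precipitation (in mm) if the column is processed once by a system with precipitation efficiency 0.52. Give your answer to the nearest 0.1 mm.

PW ≈ 9.3 mm; precipitation ≈ 4.8 mm

Precipitable water is the column-integrated vapour mass per unit area: PW = (1/g) Σ q̄ Δp, with q in kg/kg and Δp in Pa (1 kg/m² of water = 1 mm).
Layer 101.3–90 kPa: Δp = 113 hPa = 11300 Pa, q̄ = 0.003 kg/kg → 0.003 × 11300 / 9.8 = 3.46 mm
Layer 90–51 kPa: Δp = 390 hPa = 39000 Pa, q̄ = 0.0012 kg/kg → 0.0012 × 39000 / 9.8 = 4.78 mm
Layer 51–25 kPa: Δp = 260 hPa = 26000 Pa, q̄ = 0.00039 kg/kg → 0.00039 × 26000 / 9.8 = 1.03 mm
PW = 3.46 + 4.78 + 1.03 = 9.27 ≈ 9.3 mm.
Precipitation = ε × PW = 0.52 × 9.3 = 4.8 mm.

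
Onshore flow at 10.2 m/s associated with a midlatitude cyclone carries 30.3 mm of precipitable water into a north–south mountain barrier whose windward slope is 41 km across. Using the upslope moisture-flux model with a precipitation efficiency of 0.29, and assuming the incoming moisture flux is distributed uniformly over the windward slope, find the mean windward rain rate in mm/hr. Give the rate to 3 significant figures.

R ≈ 7.87 mm/hr

Incoming column moisture flux per unit ridge length: F = V × PW = 10.2 × 30.3 = 309.06 mm·m/s.
Spread over the 41 km slope with efficiency ε = 0.29: R = ε·F/W = 0.29 × 309.06 / 41000 m = 2.186e-03 mm/s.
R = 2.186e-03 × 3600 = 7.87 mm/hr.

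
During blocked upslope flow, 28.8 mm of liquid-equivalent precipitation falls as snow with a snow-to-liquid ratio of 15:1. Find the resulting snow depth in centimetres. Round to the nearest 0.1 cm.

Snow depth = liquid × ratio = 28.8 mm × 15 = 432 mm = 43.2 cm.

snow depth ≈ 43.2 cm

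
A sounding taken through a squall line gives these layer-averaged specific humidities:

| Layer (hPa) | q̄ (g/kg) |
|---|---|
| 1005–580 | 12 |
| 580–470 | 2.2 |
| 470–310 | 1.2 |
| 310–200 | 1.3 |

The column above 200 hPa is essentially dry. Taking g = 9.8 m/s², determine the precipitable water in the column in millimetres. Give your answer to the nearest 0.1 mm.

Precipitable water is the column-integrated vapour mass per unit area: PW = (1/g) Σ q̄ Δp, with q in kg/kg and Δp in Pa (1 kg/m² of water = 1 mm).
Layer 1005–580 hPa: Δp = 425 hPa = 42500 Pa, q̄ = 0.012 kg/kg → 0.012 × 42500 / 9.8 = 52.04 mm
Layer 580–470 hPa: Δp = 110 hPa = 11000 Pa, q̄ = 0.0022 kg/kg → 0.0022 × 11000 / 9.8 = 2.47 mm
Layer 470–310 hPa: Δp = 160 hPa = 16000 Pa, q̄ = 0.0012 kg/kg → 0.0012 × 16000 / 9.8 = 1.96 mm
Layer 310–200 hPa: Δp = 110 hPa = 11000 Pa, q̄ = 0.0013 kg/kg → 0.0013 × 11000 / 9.8 = 1.46 mm
PW = 52.04 + 2.47 + 1.96 + 1.46 = 57.93 ≈ 57.9 mm.

PW ≈ 57.9 mm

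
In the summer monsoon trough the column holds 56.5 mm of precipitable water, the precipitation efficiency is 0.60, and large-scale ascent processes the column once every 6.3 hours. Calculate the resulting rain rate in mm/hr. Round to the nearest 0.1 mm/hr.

R ≈ 5.4 mm/hr

Each overturning extracts ε × PW = 0.60 × 56.5 = 33.9 mm.
Rate = ε·PW / τ = 33.9 / 6.3 h = 5.4 mm/hr.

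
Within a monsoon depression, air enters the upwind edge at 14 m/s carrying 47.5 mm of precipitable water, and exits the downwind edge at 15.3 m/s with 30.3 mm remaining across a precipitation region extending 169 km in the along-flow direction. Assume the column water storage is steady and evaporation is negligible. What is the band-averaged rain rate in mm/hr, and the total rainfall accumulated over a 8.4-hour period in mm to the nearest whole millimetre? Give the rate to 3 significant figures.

R ≈ 4.29 mm/hr; total ≈ 36 mm

Column moisture flux per unit crosswind length is F = V × PW.
Inflow: F_in = 14 × 47.5 = 665 mm·m/s
Outflow: F_out = 15.3 × 30.3 = 463.59 mm·m/s
Steady-state rate R = (F_in − F_out)/L = (665 − 463.59) / 169000 m = 1.192e-03 mm/s.
R = 1.192e-03 × 3600 = 4.29 mm/hr.
Over 8.4 h: total = 4.29 × 8.4 = 36.036 ≈ 36 mm.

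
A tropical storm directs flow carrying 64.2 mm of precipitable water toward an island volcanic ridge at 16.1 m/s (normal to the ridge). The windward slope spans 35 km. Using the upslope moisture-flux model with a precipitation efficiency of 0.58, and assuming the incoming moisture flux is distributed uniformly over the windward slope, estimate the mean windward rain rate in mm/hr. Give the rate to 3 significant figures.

Incoming column moisture flux per unit ridge length: F = V × PW = 16.1 × 64.2 = 1033.62 mm·m/s.
Spread over the 35 km slope with efficiency ε = 0.58: R = ε·F/W = 0.58 × 1033.62 / 35000 m = 1.713e-02 mm/s.
R = 1.713e-02 × 3600 = 61.7 mm/hr.

R ≈ 61.7 mm/hr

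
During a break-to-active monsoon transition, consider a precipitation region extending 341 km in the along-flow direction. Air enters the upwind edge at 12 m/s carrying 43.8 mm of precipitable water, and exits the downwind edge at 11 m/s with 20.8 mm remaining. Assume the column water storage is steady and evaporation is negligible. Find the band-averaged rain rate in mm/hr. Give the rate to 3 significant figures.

Column moisture flux per unit crosswind length is F = V × PW.
Inflow: F_in = 12 × 43.8 = 525.6 mm·m/s
Outflow: F_out = 11 × 20.8 = 228.8 mm·m/s
Steady-state rate R = (F_in − F_out)/L = (525.6 − 228.8) / 341000 m = 8.704e-04 mm/s.
R = 8.704e-04 × 3600 = 3.13 mm/hr.

R ≈ 3.13 mm/hr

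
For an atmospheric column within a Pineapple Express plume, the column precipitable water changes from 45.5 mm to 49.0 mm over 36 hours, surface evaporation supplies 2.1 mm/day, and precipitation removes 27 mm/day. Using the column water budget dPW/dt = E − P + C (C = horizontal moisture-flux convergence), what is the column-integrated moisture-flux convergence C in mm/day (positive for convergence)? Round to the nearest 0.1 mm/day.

dPW/dt = (49.0 − 45.5) mm / (36/24 day) = +2.333 mm/day.
C = dPW/dt − E + P = (+2.333) − 2.1 + 27 = 27.2 mm/day.

C ≈ 27.2 mm/day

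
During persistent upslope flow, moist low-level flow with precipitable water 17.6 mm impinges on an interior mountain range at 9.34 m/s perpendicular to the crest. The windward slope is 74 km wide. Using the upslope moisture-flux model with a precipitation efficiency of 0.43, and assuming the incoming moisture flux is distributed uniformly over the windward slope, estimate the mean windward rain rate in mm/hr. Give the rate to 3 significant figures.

Incoming column moisture flux per unit ridge length: F = V × PW = 9.34 × 17.6 = 164.384 mm·m/s.
Spread over the 74 km slope with efficiency ε = 0.43: R = ε·F/W = 0.43 × 164.384 / 74000 m = 9.552e-04 mm/s.
R = 9.552e-04 × 3600 = 3.44 mm/hr.

R ≈ 3.44 mm/hr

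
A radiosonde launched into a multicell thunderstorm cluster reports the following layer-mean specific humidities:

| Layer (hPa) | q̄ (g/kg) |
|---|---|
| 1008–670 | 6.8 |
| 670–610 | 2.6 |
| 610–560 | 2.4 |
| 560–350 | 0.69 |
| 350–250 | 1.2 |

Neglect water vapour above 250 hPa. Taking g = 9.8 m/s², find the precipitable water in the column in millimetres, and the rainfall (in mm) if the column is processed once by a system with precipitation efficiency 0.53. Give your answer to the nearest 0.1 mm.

PW ≈ 29.0 mm; rainfall ≈ 15.4 mm

Precipitable water is the column-integrated vapour mass per unit area: PW = (1/g) Σ q̄ Δp, with q in kg/kg and Δp in Pa (1 kg/m² of water = 1 mm).
Layer 1008–670 hPa: Δp = 338 hPa = 33800 Pa, q̄ = 0.0068 kg/kg → 0.0068 × 33800 / 9.8 = 23.45 mm
Layer 670–610 hPa: Δp = 60 hPa = 6000 Pa, q̄ = 0.0026 kg/kg → 0.0026 × 6000 / 9.8 = 1.59 mm
Layer 610–560 hPa: Δp = 50 hPa = 5000 Pa, q̄ = 0.0024 kg/kg → 0.0024 × 5000 / 9.8 = 1.22 mm
Layer 560–350 hPa: Δp = 210 hPa = 21000 Pa, q̄ = 0.00069 kg/kg → 0.00069 × 21000 / 9.8 = 1.48 mm
Layer 350–250 hPa: Δp = 100 hPa = 10000 Pa, q̄ = 0.0012 kg/kg → 0.0012 × 10000 / 9.8 = 1.22 mm
PW = 23.45 + 1.59 + 1.22 + 1.48 + 1.22 = 28.96 ≈ 29.0 mm.
Rainfall = ε × PW = 0.53 × 29.0 = 15.4 mm.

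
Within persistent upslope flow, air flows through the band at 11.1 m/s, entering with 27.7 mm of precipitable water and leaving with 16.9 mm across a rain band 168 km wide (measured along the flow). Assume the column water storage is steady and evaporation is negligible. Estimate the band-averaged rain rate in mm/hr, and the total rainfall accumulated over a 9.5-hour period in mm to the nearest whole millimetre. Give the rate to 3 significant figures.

R ≈ 2.57 mm/hr; total ≈ 24 mm

Column moisture flux per unit crosswind length is F = V × PW.
Inflow: F_in = 11.1 × 27.7 = 307.47 mm·m/s
Outflow: F_out = 11.1 × 16.9 = 187.59 mm·m/s
Steady-state rate R = (F_in − F_out)/L = (307.47 − 187.59) / 168000 m = 7.136e-04 mm/s.
R = 7.136e-04 × 3600 = 2.57 mm/hr.
Over 9.5 h: total = 2.57 × 9.5 = 24.415 ≈ 24 mm.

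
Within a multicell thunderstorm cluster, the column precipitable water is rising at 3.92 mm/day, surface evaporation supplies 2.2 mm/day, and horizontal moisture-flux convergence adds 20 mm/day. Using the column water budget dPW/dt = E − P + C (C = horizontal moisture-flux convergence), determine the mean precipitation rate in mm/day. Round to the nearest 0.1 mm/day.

dPW/dt = +3.92 mm/day.
P = E + C − dPW/dt = 2.2 + (20) − (+3.92) = 18.3 mm/day.

P ≈ 18.3 mm/day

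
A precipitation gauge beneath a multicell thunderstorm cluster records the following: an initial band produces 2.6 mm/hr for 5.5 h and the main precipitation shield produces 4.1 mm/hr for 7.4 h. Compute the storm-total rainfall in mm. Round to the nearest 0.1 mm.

total ≈ 44.6 mm

Total = Σ Rᵢ Δtᵢ = 2.6 × 5.5 + 4.1 × 7.4
      = 14.3 + 30.34 = 44.6 mm.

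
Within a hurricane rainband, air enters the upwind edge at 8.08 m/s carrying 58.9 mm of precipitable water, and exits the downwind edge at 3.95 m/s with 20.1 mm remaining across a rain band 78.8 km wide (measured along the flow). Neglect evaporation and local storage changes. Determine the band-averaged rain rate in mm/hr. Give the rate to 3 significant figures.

R ≈ 18.1 mm/hr

Column moisture flux per unit crosswind length is F = V × PW.
Inflow: F_in = 8.08 × 58.9 = 475.912 mm·m/s
Outflow: F_out = 3.95 × 20.1 = 79.395 mm·m/s
Steady-state rate R = (F_in − F_out)/L = (475.912 − 79.395) / 78800 m = 5.032e-03 mm/s.
R = 5.032e-03 × 3600 = 18.1 mm/hr.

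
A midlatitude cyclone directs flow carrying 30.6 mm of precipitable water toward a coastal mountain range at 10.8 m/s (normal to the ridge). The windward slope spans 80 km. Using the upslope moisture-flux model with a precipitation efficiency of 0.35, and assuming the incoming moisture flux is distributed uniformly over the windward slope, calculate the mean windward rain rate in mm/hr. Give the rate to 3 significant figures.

Incoming column moisture flux per unit ridge length: F = V × PW = 10.8 × 30.6 = 330.48 mm·m/s.
Spread over the 80 km slope with efficiency ε = 0.35: R = ε·F/W = 0.35 × 330.48 / 80000 m = 1.446e-03 mm/s.
R = 1.446e-03 × 3600 = 5.21 mm/hr.

R ≈ 5.21 mm/hr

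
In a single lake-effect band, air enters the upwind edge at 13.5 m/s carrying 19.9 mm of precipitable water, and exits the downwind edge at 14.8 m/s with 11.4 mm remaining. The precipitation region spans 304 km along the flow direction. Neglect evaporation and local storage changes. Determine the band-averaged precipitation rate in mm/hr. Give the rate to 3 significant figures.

R ≈ 1.18 mm/hr

Column moisture flux per unit crosswind length is F = V × PW.
Inflow: F_in = 13.5 × 19.9 = 268.65 mm·m/s
Outflow: F_out = 14.8 × 11.4 = 168.72 mm·m/s
Steady-state rate R = (F_in − F_out)/L = (268.65 − 168.72) / 304000 m = 3.287e-04 mm/s.
R = 3.287e-04 × 3600 = 1.18 mm/hr.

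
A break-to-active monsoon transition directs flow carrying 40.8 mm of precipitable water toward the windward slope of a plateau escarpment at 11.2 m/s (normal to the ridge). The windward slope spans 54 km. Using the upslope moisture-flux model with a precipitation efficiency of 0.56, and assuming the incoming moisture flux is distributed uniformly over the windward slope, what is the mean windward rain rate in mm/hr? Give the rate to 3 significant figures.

Incoming column moisture flux per unit ridge length: F = V × PW = 11.2 × 40.8 = 456.96 mm·m/s.
Spread over the 54 km slope with efficiency ε = 0.56: R = ε·F/W = 0.56 × 456.96 / 54000 m = 4.739e-03 mm/s.
R = 4.739e-03 × 3600 = 17.1 mm/hr.

R ≈ 17.1 mm/hr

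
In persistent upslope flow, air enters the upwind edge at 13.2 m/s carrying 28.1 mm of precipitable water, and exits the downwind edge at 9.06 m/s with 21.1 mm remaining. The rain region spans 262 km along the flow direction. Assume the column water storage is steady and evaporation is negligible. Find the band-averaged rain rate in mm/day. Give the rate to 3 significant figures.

Column moisture flux per unit crosswind length is F = V × PW.
Inflow: F_in = 13.2 × 28.1 = 370.92 mm·m/s
Outflow: F_out = 9.06 × 21.1 = 191.166 mm·m/s
Steady-state rate R = (F_in − F_out)/L = (370.92 − 191.166) / 262000 m = 6.861e-04 mm/s.
R = 6.861e-04 × 3600 × 24 = 59.3 mm/day.

R ≈ 59.3 mm/day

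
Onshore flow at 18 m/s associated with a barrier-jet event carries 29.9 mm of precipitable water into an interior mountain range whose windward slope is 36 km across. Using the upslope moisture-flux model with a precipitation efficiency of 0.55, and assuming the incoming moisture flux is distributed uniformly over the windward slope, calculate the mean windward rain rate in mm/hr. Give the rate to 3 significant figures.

Incoming column moisture flux per unit ridge length: F = V × PW = 18 × 29.9 = 538.2 mm·m/s.
Spread over the 36 km slope with efficiency ε = 0.55: R = ε·F/W = 0.55 × 538.2 / 36000 m = 8.222e-03 mm/s.
R = 8.222e-03 × 3600 = 29.6 mm/hr.

R ≈ 29.6 mm/hr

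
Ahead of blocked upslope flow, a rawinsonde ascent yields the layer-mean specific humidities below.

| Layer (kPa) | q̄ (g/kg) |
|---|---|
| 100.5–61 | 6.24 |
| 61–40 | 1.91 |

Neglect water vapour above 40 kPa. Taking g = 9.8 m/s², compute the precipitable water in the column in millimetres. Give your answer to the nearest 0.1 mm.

Precipitable water is the column-integrated vapour mass per unit area: PW = (1/g) Σ q̄ Δp, with q in kg/kg and Δp in Pa (1 kg/m² of water = 1 mm).
Layer 100.5–61 kPa: Δp = 395 hPa = 39500 Pa, q̄ = 0.00624 kg/kg → 0.00624 × 39500 / 9.8 = 25.15 mm
Layer 61–40 kPa: Δp = 210 hPa = 21000 Pa, q̄ = 0.00191 kg/kg → 0.00191 × 21000 / 9.8 = 4.09 mm
PW = 25.15 + 4.09 = 29.24 ≈ 29.2 mm.

PW ≈ 29.2 mm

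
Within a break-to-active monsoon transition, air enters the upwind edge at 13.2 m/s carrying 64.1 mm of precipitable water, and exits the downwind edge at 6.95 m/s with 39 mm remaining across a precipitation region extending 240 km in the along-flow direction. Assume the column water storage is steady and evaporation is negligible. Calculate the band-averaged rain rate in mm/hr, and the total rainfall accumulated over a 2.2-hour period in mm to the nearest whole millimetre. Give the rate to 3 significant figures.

Column moisture flux per unit crosswind length is F = V × PW.
Inflow: F_in = 13.2 × 64.1 = 846.12 mm·m/s
Outflow: F_out = 6.95 × 39 = 271.05 mm·m/s
Steady-state rate R = (F_in − F_out)/L = (846.12 − 271.05) / 240000 m = 2.396e-03 mm/s.
R = 2.396e-03 × 3600 = 8.63 mm/hr.
Over 2.2 h: total = 8.63 × 2.2 = 18.986 ≈ 19 mm.

R ≈ 8.63 mm/hr; total ≈ 19 mm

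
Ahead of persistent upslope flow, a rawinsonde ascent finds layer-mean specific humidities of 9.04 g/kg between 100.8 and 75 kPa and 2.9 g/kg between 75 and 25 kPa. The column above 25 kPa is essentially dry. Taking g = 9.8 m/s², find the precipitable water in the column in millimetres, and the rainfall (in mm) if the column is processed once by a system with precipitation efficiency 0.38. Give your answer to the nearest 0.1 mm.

Precipitable water is the column-integrated vapour mass per unit area: PW = (1/g) Σ q̄ Δp, with q in kg/kg and Δp in Pa (1 kg/m² of water = 1 mm).
Layer 100.8–75 kPa: Δp = 258 hPa = 25800 Pa, q̄ = 0.00904 kg/kg → 0.00904 × 25800 / 9.8 = 23.80 mm
Layer 75–25 kPa: Δp = 500 hPa = 50000 Pa, q̄ = 0.0029 kg/kg → 0.0029 × 50000 / 9.8 = 14.80 mm
PW = 23.80 + 14.80 = 38.60 ≈ 38.6 mm.
Rainfall = ε × PW = 0.38 × 38.6 = 14.7 mm.

PW ≈ 38.6 mm; rainfall ≈ 14.7 mm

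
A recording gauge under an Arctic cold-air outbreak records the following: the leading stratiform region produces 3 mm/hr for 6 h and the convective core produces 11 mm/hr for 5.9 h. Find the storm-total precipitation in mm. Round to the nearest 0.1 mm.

total ≈ 82.9 mm

Total = Σ Rᵢ Δtᵢ = 3 × 6 + 11 × 5.9
      = 18 + 64.9 = 82.9 mm.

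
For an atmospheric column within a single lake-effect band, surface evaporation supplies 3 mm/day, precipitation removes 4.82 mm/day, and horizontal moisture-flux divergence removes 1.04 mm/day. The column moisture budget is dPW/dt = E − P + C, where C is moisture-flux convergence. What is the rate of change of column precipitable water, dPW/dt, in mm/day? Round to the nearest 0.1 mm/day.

dPW/dt ≈ -2.9 mm/day

dPW/dt = E − P + C = 3 − 4.82 + (-1.04) = -2.9 mm/day.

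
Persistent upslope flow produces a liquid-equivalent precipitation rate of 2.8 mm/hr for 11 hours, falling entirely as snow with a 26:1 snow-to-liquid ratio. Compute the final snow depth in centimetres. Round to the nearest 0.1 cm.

snow depth ≈ 80.1 cm

Liquid-equivalent depth = 2.8 × 11 = 30.8 mm.
Snow depth = 30.8 mm × 26 = 800.8 mm = 80.1 cm.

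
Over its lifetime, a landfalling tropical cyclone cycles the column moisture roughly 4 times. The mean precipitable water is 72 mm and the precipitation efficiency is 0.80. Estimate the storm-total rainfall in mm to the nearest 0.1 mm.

Each cycle deposits ε × PW = 0.80 × 72 = 57.6 mm.
Over 4 cycles: 4 × 57.6 = 230.4 mm.

rainfall ≈ 230.4 mm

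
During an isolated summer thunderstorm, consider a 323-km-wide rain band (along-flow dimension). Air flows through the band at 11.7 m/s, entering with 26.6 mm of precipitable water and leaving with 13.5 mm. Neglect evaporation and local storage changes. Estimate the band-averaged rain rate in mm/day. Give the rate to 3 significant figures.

R ≈ 41.0 mm/day

Column moisture flux per unit crosswind length is F = V × PW.
Inflow: F_in = 11.7 × 26.6 = 311.22 mm·m/s
Outflow: F_out = 11.7 × 13.5 = 157.95 mm·m/s
Steady-state rate R = (F_in − F_out)/L = (311.22 − 157.95) / 323000 m = 4.745e-04 mm/s.
R = 4.745e-04 × 3600 × 24 = 41.0 mm/day.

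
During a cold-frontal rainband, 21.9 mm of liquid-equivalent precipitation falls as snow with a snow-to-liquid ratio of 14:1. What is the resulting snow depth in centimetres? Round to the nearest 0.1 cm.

Snow depth = liquid × ratio = 21.9 mm × 14 = 306.6 mm = 30.7 cm.

snow depth ≈ 30.7 cm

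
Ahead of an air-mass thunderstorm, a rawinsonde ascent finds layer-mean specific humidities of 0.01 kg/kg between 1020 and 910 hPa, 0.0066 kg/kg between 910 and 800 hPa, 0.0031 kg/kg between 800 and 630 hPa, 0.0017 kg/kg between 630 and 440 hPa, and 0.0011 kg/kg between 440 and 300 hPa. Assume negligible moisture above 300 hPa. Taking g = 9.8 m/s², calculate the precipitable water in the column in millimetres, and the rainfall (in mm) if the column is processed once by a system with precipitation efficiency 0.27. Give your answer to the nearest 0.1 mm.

Precipitable water is the column-integrated vapour mass per unit area: PW = (1/g) Σ q̄ Δp, with q in kg/kg and Δp in Pa (1 kg/m² of water = 1 mm).
Layer 1020–910 hPa: Δp = 110 hPa = 11000 Pa, q̄ = 0.01 kg/kg → 0.01 × 11000 / 9.8 = 11.22 mm
Layer 910–800 hPa: Δp = 110 hPa = 11000 Pa, q̄ = 0.0066 kg/kg → 0.0066 × 11000 / 9.8 = 7.41 mm
Layer 800–630 hPa: Δp = 170 hPa = 17000 Pa, q̄ = 0.0031 kg/kg → 0.0031 × 17000 / 9.8 = 5.38 mm
Layer 630–440 hPa: Δp = 190 hPa = 19000 Pa, q̄ = 0.0017 kg/kg → 0.0017 × 19000 / 9.8 = 3.30 mm
Layer 440–300 hPa: Δp = 140 hPa = 14000 Pa, q̄ = 0.0011 kg/kg → 0.0011 × 14000 / 9.8 = 1.57 mm
PW = 11.22 + 7.41 + 5.38 + 3.30 + 1.57 = 28.88 ≈ 28.9 mm.
Rainfall = ε × PW = 0.27 × 28.9 = 7.8 mm.

PW ≈ 28.9 mm; rainfall ≈ 7.8 mm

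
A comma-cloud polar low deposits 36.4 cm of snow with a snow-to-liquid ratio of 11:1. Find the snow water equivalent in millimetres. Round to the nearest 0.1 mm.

SWE = snow depth / ratio = 36.4 cm / 11 = 3.309 cm = 33.1 mm.

SWE ≈ 33.1 mm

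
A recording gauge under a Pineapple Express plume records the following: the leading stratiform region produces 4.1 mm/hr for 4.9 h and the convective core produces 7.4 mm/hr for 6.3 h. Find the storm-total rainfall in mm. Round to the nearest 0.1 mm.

total ≈ 66.7 mm

Total = Σ Rᵢ Δtᵢ = 4.1 × 4.9 + 7.4 × 6.3
      = 20.09 + 46.62 = 66.7 mm.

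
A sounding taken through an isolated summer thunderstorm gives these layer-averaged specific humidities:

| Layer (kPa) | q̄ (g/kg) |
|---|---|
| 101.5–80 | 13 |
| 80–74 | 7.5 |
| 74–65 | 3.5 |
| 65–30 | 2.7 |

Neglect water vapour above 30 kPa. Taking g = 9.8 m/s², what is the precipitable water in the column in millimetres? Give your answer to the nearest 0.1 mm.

Precipitable water is the column-integrated vapour mass per unit area: PW = (1/g) Σ q̄ Δp, with q in kg/kg and Δp in Pa (1 kg/m² of water = 1 mm).
Layer 101.5–80 kPa: Δp = 215 hPa = 21500 Pa, q̄ = 0.013 kg/kg → 0.013 × 21500 / 9.8 = 28.52 mm
Layer 80–74 kPa: Δp = 60 hPa = 6000 Pa, q̄ = 0.0075 kg/kg → 0.0075 × 6000 / 9.8 = 4.59 mm
Layer 74–65 kPa: Δp = 90 hPa = 9000 Pa, q̄ = 0.0035 kg/kg → 0.0035 × 9000 / 9.8 = 3.21 mm
Layer 65–30 kPa: Δp = 350 hPa = 35000 Pa, q̄ = 0.0027 kg/kg → 0.0027 × 35000 / 9.8 = 9.64 mm
PW = 28.52 + 4.59 + 3.21 + 9.64 = 45.96 ≈ 46.0 mm.

PW ≈ 46.0 mm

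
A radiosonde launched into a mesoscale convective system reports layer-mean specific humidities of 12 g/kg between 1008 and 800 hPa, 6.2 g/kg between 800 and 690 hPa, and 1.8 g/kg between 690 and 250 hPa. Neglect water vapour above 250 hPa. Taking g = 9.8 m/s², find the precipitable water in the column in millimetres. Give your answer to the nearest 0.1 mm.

PW ≈ 40.5 mm

Precipitable water is the column-integrated vapour mass per unit area: PW = (1/g) Σ q̄ Δp, with q in kg/kg and Δp in Pa (1 kg/m² of water = 1 mm).
Layer 1008–800 hPa: Δp = 208 hPa = 20800 Pa, q̄ = 0.012 kg/kg → 0.012 × 20800 / 9.8 = 25.47 mm
Layer 800–690 hPa: Δp = 110 hPa = 11000 Pa, q̄ = 0.0062 kg/kg → 0.0062 × 11000 / 9.8 = 6.96 mm
Layer 690–250 hPa: Δp = 440 hPa = 44000 Pa, q̄ = 0.0018 kg/kg → 0.0018 × 44000 / 9.8 = 8.08 mm
PW = 25.47 + 6.96 + 8.08 = 40.51 ≈ 40.5 mm.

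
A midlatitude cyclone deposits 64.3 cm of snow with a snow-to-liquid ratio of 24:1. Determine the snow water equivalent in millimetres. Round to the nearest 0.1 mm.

SWE ≈ 26.8 mm

SWE = snow depth / ratio = 64.3 cm / 24 = 2.679 cm = 26.8 mm.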